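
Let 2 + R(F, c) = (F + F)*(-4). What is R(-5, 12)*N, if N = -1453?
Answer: -55214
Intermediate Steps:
R(F, c) = -2 - 8*F (R(F, c) = -2 + (F + F)*(-4) = -2 + (2*F)*(-4) = -2 - 8*F)
R(-5, 12)*N = (-2 - 8*(-5))*(-1453) = (-2 + 40)*(-1453) = 38*(-1453) = -55214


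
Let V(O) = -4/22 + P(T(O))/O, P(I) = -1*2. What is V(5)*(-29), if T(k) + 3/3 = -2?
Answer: 928/55 ≈ 16.873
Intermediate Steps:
T(k) = -3 (T(k) = -1 - 2 = -3)
P(I) = -2
V(O) = -2/11 - 2/O (V(O) = -4/22 - 2/O = -4*1/22 - 2/O = -2/11 - 2/O)
V(5)*(-29) = (-2/11 - 2/5)*(-29) = (-2/11 - 2*⅕)*(-29) = (-2/11 - ⅖)*(-29) = -32/55*(-29) = 928/55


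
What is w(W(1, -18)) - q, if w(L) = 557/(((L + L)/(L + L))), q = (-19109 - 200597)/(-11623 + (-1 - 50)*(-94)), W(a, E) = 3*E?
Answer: 3584047/6829 ≈ 524.83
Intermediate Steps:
q = 219706/6829 (q = -219706/(-11623 - 51*(-94)) = -219706/(-11623 + 4794) = -219706/(-6829) = -219706*(-1/6829) = 219706/6829 ≈ 32.172)
w(L) = 557 (w(L) = 557/(((2*L)/((2*L)))) = 557/(((2*L)*(1/(2*L)))) = 557/1 = 557*1 = 557)
w(W(1, -18)) - q = 557 - 1*219706/6829 = 557 - 219706/6829 = 3584047/6829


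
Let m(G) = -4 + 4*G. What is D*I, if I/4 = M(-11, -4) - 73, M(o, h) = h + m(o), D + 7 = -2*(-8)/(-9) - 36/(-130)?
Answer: 497300/117 ≈ 4250.4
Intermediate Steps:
D = -4973/585 (D = -7 + (-2*(-8)/(-9) - 36/(-130)) = -7 + (16*(-1/9) - 36*(-1/130)) = -7 + (-16/9 + 18/65) = -7 - 878/585 = -4973/585 ≈ -8.5009)
M(o, h) = -4 + h + 4*o (M(o, h) = h + (-4 + 4*o) = -4 + h + 4*o)
I = -500 (I = 4*((-4 - 4 + 4*(-11)) - 73) = 4*((-4 - 4 - 44) - 73) = 4*(-52 - 73) = 4*(-125) = -500)
D*I = -4973/585*(-500) = 497300/117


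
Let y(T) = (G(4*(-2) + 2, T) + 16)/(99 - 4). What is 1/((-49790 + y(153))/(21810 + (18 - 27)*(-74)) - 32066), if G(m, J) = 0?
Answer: -355870/11412115759 ≈ -3.1184e-5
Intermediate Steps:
y(T) = 16/95 (y(T) = (0 + 16)/(99 - 4) = 16/95)
1/((-49790 + y(153))/(21810 + (18 - 27)*(-74)) - 32066) = 1/((-49790 + 16/95)/(21810 + (18 - 27)*(-74)) - 32066) = 1/(-4730034/(95*(21810 - 9*(-74))) - 32066) = 1/(-4730034/(95*(21810 + 666)) - 32066) = 1/(-4730034/95/22476 - 32066) = 1/(-4730034/95*1/22476 - 32066) = 1/(-788339/355870 - 32066) = 1/(-11412115759/355870) = -355870/11412115759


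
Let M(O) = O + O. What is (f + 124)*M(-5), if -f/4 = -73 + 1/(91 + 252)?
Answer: -1426840/343 ≈ -4159.9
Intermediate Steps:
M(O) = 2*O
f = 100152/343 (f = -4*(-73 + 1/(91 + 252)) = -4*(-73 + 1/343) = -4*(-25038/343) = 100152/343 ≈ 291.99)
(f + 124)*M(-5) = (100152/343 + 124)*(2*(-5)) = (142684/343)*(-10) = -1426840/343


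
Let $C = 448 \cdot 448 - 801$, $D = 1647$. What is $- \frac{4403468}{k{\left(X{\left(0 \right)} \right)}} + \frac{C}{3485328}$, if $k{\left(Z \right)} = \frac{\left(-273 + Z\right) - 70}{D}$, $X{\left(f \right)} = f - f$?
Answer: $\frac{328277694824621}{15525552} \approx 2.1144 \cdot 10^{7}$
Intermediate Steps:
$X{\left(f \right)} = 0$
$C = 199903$ ($C = 200704 - 801 = 199903$)
$k{\left(Z \right)} = - \frac{343}{1647} + \frac{Z}{1647}$ ($k{\left(Z \right)} = \frac{\left(-273 + Z\right) - 70}{1647} = \left(-343 + Z\right) \frac{1}{1647} = - \frac{343}{1647} + \frac{Z}{1647}$)
$- \frac{4403468}{k{\left(X{\left(0 \right)} \right)}} + \frac{C}{3485328} = - \frac{4403468}{- \frac{343}{1647} + \frac{1}{1647} \cdot 0} + \frac{199903}{3485328} = - \frac{4403468}{- \frac{343}{1647} + 0} + 199903 \cdot \frac{1}{3485328} = - \frac{4403468}{- \frac{343}{1647}} + \frac{18173}{316848} = \left(-4403468\right) \left(- \frac{1647}{343}\right) + \frac{18173}{316848} = \frac{7252511796}{343} + \frac{18173}{316848} = \frac{328277694824621}{15525552}$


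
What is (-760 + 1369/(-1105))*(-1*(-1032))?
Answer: -868086408/1105 ≈ -7.8560e+5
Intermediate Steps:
(-760 + 1369/(-1105))*(-1*(-1032)) = (-760 + 1369*(-1/1105))*1032 = (-760 - 1369/1105)*1032 = -841169/1105*1032 = -868086408/1105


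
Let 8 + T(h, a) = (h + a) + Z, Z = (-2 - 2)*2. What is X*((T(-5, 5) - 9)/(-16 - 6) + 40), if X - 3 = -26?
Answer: -20815/22 ≈ -946.14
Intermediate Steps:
X = -23 (X = 3 - 26 = -23)
Z = -8 (Z = -4*2 = -8)
T(h, a) = -16 + a + h (T(h, a) = -8 + ((h + a) - 8) = -8 + ((a + h) - 8) = -8 + (-8 + a + h) = -16 + a + h)
X*((T(-5, 5) - 9)/(-16 - 6) + 40) = -23*(((-16 + 5 - 5) - 9)/(-16 - 6) + 40) = -23*((-16 - 9)/(-22) + 40) = -23*(-25*(-1/22) + 40) = -23*(25/22 + 40) = -23*905/22 = -20815/22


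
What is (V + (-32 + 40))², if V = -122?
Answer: 12996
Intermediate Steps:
(V + (-32 + 40))² = (-122 + (-32 + 40))² = (-122 + 8)² = (-114)² = 12996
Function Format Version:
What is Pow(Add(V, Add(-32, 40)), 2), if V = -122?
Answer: 12996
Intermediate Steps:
Pow(Add(V, Add(-32, 40)), 2) = Pow(Add(-122, Add(-32, 40)), 2) = Pow(Add(-122, 8), 2) = Pow(-114, 2) = 12996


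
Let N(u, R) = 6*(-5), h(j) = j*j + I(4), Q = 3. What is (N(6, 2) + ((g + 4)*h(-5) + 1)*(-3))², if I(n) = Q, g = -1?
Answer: 81225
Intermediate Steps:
I(n) = 3
h(j) = 3 + j² (h(j) = j*j + 3 = j² + 3 = 3 + j²)
N(u, R) = -30
(N(6, 2) + ((g + 4)*h(-5) + 1)*(-3))² = (-30 + ((-1 + 4)*(3 + (-5)²) + 1)*(-3))² = (-30 + (3*(3 + 25) + 1)*(-3))² = (-30 + (3*28 + 1)*(-3))² = (-30 + (84 + 1)*(-3))² = (-30 + 85*(-3))² = (-30 - 255)² = (-285)² = 81225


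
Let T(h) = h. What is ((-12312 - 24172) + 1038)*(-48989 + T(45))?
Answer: 1734869024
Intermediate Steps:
((-12312 - 24172) + 1038)*(-48989 + T(45)) = ((-12312 - 24172) + 1038)*(-48989 + 45) = (-36484 + 1038)*(-48944) = -35446*(-48944) = 1734869024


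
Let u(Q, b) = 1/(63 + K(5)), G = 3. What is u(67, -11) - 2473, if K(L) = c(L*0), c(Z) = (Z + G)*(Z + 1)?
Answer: -163217/66 ≈ -2473.0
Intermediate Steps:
c(Z) = (1 + Z)*(3 + Z) (c(Z) = (Z + 3)*(Z + 1) = (3 + Z)*(1 + Z) = (1 + Z)*(3 + Z))
K(L) = 3 (K(L) = 3 + (L*0)² + 4*(L*0) = 3 + 0² + 4*0 = 3 + 0 + 0 = 3)
u(Q, b) = 1/66 (u(Q, b) = 1/(63 + 3) = 1/66)
u(67, -11) - 2473 = 1/66 - 2473 = -163217/66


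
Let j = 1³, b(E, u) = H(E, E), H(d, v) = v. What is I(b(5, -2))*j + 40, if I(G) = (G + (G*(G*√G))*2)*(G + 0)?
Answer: 65 + 250*√5 ≈ 624.02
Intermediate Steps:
b(E, u) = E
I(G) = G*(G + 2*G^(5/2)) (I(G) = (G + (G*G^(3/2))*2)*G = (G + G^(5/2)*2)*G = (G + 2*G^(5/2))*G = G*(G + 2*G^(5/2)))
j = 1
I(b(5, -2))*j + 40 = (5² + 2*5^(7/2))*1 + 40 = (25 + 2*(125*√5))*1 + 40 = (25 + 250*√5)*1 + 40 = (25 + 250*√5) + 40 = 65 + 250*√5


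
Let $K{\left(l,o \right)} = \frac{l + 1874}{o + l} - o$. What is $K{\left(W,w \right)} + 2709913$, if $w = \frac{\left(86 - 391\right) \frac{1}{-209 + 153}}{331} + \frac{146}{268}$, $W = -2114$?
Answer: $\frac{8833373490088754887193}{3259652597460728} \approx 2.7099 \cdot 10^{6}$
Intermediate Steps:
$w = \frac{696999}{1241912}$ ($w = - \frac{305}{-56} \cdot \frac{1}{331} + 146 \cdot \frac{1}{268} = \left(-305\right) \left(- \frac{1}{56}\right) \frac{1}{331} + \frac{73}{134} = \frac{305}{56} \cdot \frac{1}{331} + \frac{73}{134} = \frac{305}{18536} + \frac{73}{134} = \frac{696999}{1241912} \approx 0.56123$)
$K{\left(l,o \right)} = - o + \frac{1874 + l}{l + o}$ ($K{\left(l,o \right)} = \frac{1874 + l}{l + o} - o = - o + \frac{1874 + l}{l + o}$)
$K{\left(W,w \right)} + 2709913 = \frac{1874 - 2114 - \left(\frac{696999}{1241912}\right)^{2} - \left(-2114\right) \frac{696999}{1241912}}{-2114 + \frac{696999}{1241912}} + 2709913 = \frac{1874 - 2114 - \frac{485807606001}{1542345415744} + \frac{105246849}{88708}}{- \frac{2624704969}{1241912}} + 2709913 = - \frac{1241912 \left(1874 - 2114 - \frac{485807606001}{1542345415744} + \frac{105246849}{88708}\right)}{2624704969} + 2709913 = \left(- \frac{1241912}{2624704969}\right) \frac{1459253838909471}{1542345415744} + 2709913 = - \frac{1459253838909471}{3259652597460728} + 2709913 = \frac{8833373490088754887193}{3259652597460728}$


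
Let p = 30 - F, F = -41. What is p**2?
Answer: 5041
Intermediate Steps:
p = 71 (p = 30 - 1*(-41) = 30 + 41 = 71)
p**2 = 71**2 = 5041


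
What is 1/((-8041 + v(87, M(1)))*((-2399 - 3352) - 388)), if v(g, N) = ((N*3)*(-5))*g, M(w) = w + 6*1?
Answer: 1/105443464 ≈ 9.4838e-9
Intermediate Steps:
M(w) = 6 + w (M(w) = w + 6 = 6 + w)
v(g, N) = -15*N*g (v(g, N) = ((3*N)*(-5))*g = (-15*N)*g = -15*N*g)
1/((-8041 + v(87, M(1)))*((-2399 - 3352) - 388)) = 1/((-8041 - 15*(6 + 1)*87)*((-2399 - 3352) - 388)) = 1/((-8041 - 15*7*87)*(-5751 - 388)) = 1/(-8041 - 9135*(-6139)) = -1/6139/(-17176) = -1/17176*(-1/6139) = 1/105443464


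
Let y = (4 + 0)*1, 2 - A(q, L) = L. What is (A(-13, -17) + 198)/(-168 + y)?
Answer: -217/164 ≈ -1.3232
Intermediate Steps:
A(q, L) = 2 - L
y = 4 (y = 4*1 = 4)
(A(-13, -17) + 198)/(-168 + y) = ((2 - 1*(-17)) + 198)/(-168 + 4) = ((2 + 17) + 198)/(-164) = (19 + 198)*(-1/164) = 217*(-1/164) = -217/164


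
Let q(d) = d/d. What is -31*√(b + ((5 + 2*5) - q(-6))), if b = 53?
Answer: -31*√67 ≈ -253.75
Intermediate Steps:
q(d) = 1
-31*√(b + ((5 + 2*5) - q(-6))) = -31*√(53 + ((5 + 2*5) - 1*1)) = -31*√(53 + ((5 + 10) - 1)) = -31*√(53 + (15 - 1)) = -31*√(53 + 14) = -31*√67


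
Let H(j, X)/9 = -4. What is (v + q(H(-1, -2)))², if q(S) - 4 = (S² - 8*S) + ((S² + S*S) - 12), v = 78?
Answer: 18028516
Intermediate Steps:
H(j, X) = -36 (H(j, X) = 9*(-4) = -36)
q(S) = -8 - 8*S + 3*S² (q(S) = 4 + ((S² - 8*S) + ((S² + S*S) - 12)) = 4 + ((S² - 8*S) + ((S² + S²) - 12)) = 4 + ((S² - 8*S) + (2*S² - 12)) = 4 + ((S² - 8*S) + (-12 + 2*S²)) = 4 + (-12 - 8*S + 3*S²) = -8 - 8*S + 3*S²)
(v + q(H(-1, -2)))² = (78 + (-8 - 8*(-36) + 3*(-36)²))² = (78 + (-8 + 288 + 3*1296))² = (78 + (-8 + 288 + 3888))² = (78 + 4168)² = 4246² = 18028516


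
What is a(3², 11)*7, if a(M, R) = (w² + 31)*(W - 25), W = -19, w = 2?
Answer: -10780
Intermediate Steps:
a(M, R) = -1540 (a(M, R) = (2² + 31)*(-19 - 25) = (4 + 31)*(-44) = 35*(-44) = -1540)
a(3², 11)*7 = -1540*7 = -10780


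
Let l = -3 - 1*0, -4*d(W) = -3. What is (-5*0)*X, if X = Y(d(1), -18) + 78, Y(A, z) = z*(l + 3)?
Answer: 0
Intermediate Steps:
d(W) = ¾ (d(W) = -¼*(-3) = ¾)
l = -3 (l = -3 + 0 = -3)
Y(A, z) = 0 (Y(A, z) = z*(-3 + 3) = z*0 = 0)
X = 78 (X = 0 + 78 = 78)
(-5*0)*X = -5*0*78 = 0*78 = 0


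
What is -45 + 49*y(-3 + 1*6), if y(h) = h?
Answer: 102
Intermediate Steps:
-45 + 49*y(-3 + 1*6) = -45 + 49*(-3 + 1*6) = -45 + 49*(-3 + 6) = -45 + 49*3 = -45 + 147 = 102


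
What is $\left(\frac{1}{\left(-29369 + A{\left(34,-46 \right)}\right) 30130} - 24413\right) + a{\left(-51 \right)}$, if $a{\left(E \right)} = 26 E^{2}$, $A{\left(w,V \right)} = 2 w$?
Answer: $\frac{38150127324689}{882839130} \approx 43213.0$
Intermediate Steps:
$\left(\frac{1}{\left(-29369 + A{\left(34,-46 \right)}\right) 30130} - 24413\right) + a{\left(-51 \right)} = \left(\frac{1}{\left(-29369 + 2 \cdot 34\right) 30130} - 24413\right) + 26 \left(-51\right)^{2} = \left(\frac{1}{-29369 + 68} \cdot \frac{1}{30130} - 24413\right) + 26 \cdot 2601 = \left(\frac{1}{-29301} \cdot \frac{1}{30130} - 24413\right) + 67626 = \left(\left(- \frac{1}{29301}\right) \frac{1}{30130} - 24413\right) + 67626 = \left(- \frac{1}{882839130} - 24413\right) + 67626 = - \frac{21552751680691}{882839130} + 67626 = \frac{38150127324689}{882839130}$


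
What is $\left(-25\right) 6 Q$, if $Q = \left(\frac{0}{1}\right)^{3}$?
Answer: $0$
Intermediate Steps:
$Q = 0$ ($Q = \left(0 \cdot 1\right)^{3} = 0^{3} = 0$)
$\left(-25\right) 6 Q = \left(-25\right) 6 \cdot 0 = \left(-150\right) 0 = 0$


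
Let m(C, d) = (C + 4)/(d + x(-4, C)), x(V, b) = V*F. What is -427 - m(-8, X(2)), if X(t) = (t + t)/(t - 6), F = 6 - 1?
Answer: -8971/21 ≈ -427.19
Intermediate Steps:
F = 5
X(t) = 2*t/(-6 + t) (X(t) = (2*t)/(-6 + t) = 2*t/(-6 + t))
x(V, b) = 5*V (x(V, b) = V*5 = 5*V)
m(C, d) = (4 + C)/(-20 + d) (m(C, d) = (C + 4)/(d + 5*(-4)) = (4 + C)/(d - 20) = (4 + C)/(-20 + d))
-427 - m(-8, X(2)) = -427 - (4 - 8)/(-20 + 2*2/(-6 + 2)) = -427 - (-4)/(-20 + 2*2/(-4)) = -427 - (-4)/(-20 + 2*2*(-¼)) = -427 - (-4)/(-20 - 1) = -427 - (-4)/(-21) = -427 - (-1)*(-4)/21 = -427 - 1*4/21 = -427 - 4/21 = -8971/21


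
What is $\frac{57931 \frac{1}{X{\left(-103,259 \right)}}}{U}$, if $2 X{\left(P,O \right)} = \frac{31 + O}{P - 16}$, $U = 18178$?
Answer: $- \frac{6893789}{2635810} \approx -2.6154$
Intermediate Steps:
$X{\left(P,O \right)} = \frac{31 + O}{2 \left(-16 + P\right)}$ ($X{\left(P,O \right)} = \frac{\left(31 + O\right) \frac{1}{P - 16}}{2} = \frac{\left(31 + O\right) \frac{1}{-16 + P}}{2} = \frac{\frac{1}{-16 + P} \left(31 + O\right)}{2} = \frac{31 + O}{2 \left(-16 + P\right)}$)
$\frac{57931 \frac{1}{X{\left(-103,259 \right)}}}{U} = \frac{57931 \frac{1}{\frac{1}{2} \frac{1}{-16 - 103} \left(31 + 259\right)}}{18178} = \frac{57931}{\frac{1}{2} \frac{1}{-119} \cdot 290} \cdot \frac{1}{18178} = \frac{57931}{\frac{1}{2} \left(- \frac{1}{119}\right) 290} \cdot \frac{1}{18178} = \frac{57931}{- \frac{145}{119}} \cdot \frac{1}{18178} = 57931 \left(- \frac{119}{145}\right) \frac{1}{18178} = \left(- \frac{6893789}{145}\right) \frac{1}{18178} = - \frac{6893789}{2635810}$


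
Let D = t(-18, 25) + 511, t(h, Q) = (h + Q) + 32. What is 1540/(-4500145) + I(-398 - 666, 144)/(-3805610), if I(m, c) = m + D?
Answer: -354756487/1712579681345 ≈ -0.00020715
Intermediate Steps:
t(h, Q) = 32 + Q + h (t(h, Q) = (Q + h) + 32 = 32 + Q + h)
D = 550 (D = (32 + 25 - 18) + 511 = 39 + 511 = 550)
I(m, c) = 550 + m (I(m, c) = m + 550 = 550 + m)
1540/(-4500145) + I(-398 - 666, 144)/(-3805610) = 1540/(-4500145) + (550 + (-398 - 666))/(-3805610) = 1540*(-1/4500145) + (550 - 1064)*(-1/3805610) = -308/900029 - 514*(-1/3805610) = -308/900029 + 257/1902805 = -354756487/1712579681345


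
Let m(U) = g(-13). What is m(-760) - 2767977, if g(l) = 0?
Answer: -2767977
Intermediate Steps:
m(U) = 0
m(-760) - 2767977 = 0 - 2767977 = -2767977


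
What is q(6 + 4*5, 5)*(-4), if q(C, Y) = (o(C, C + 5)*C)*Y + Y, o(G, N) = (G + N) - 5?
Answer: -27060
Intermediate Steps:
o(G, N) = -5 + G + N
q(C, Y) = Y + 2*Y*C**2 (q(C, Y) = ((-5 + C + (C + 5))*C)*Y + Y = ((-5 + C + (5 + C))*C)*Y + Y = ((2*C)*C)*Y + Y = (2*C**2)*Y + Y = 2*Y*C**2 + Y = Y + 2*Y*C**2)
q(6 + 4*5, 5)*(-4) = (5*(1 + 2*(6 + 4*5)**2))*(-4) = (5*(1 + 2*(6 + 20)**2))*(-4) = (5*(1 + 2*26**2))*(-4) = (5*(1 + 2*676))*(-4) = (5*(1 + 1352))*(-4) = (5*1353)*(-4) = 6765*(-4) = -27060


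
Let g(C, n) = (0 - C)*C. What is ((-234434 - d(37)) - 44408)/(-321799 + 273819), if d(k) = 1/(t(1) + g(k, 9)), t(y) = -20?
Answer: 387311537/66644220 ≈ 5.8116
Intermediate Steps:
g(C, n) = -C² (g(C, n) = (-C)*C = -C²)
d(k) = 1/(-20 - k²)
((-234434 - d(37)) - 44408)/(-321799 + 273819) = ((-234434 - (-1)/(20 + 37²)) - 44408)/(-321799 + 273819) = ((-234434 - (-1)/(20 + 1369)) - 44408)/(-47980) = ((-234434 - (-1)/1389) - 44408)*(-1/47980) = ((-234434 - 1*(-1/1389)) - 44408)*(-1/47980) = ((-234434 + 1/1389) - 44408)*(-1/47980) = (-325628825/1389 - 44408)*(-1/47980) = -387311537/1389*(-1/47980) = 387311537/66644220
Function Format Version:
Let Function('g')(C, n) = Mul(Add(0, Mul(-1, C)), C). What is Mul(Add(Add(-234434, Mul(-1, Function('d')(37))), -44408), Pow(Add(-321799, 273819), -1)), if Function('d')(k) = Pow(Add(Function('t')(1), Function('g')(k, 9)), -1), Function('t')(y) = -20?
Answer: Rational(387311537, 66644220) ≈ 5.8116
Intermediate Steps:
Function('g')(C, n) = Mul(-1, Pow(C, 2)) (Function('g')(C, n) = Mul(Mul(-1, C), C) = Mul(-1, Pow(C, 2)))
Function('d')(k) = Pow(Add(-20, Mul(-1, Pow(k, 2))), -1)
Mul(Add(Add(-234434, Mul(-1, Function('d')(37))), -44408), Pow(Add(-321799, 273819), -1)) = Mul(Add(Add(-234434, Mul(-1, Mul(-1, Pow(Add(20, Pow(37, 2)), -1)))), -44408), Pow(Add(-321799, 273819), -1)) = Mul(Add(Add(-234434, Mul(-1, Mul(-1, Pow(Add(20, 1369), -1)))), -44408), Pow(-47980, -1)) = Mul(Add(Add(-234434, Mul(-1, Mul(-1, Pow(1389, -1)))), -44408), Rational(-1, 47980)) = Mul(Add(Add(-234434, Mul(-1, Mul(-1, Rational(1, 1389)))), -44408), Rational(-1, 47980)) = Mul(Add(Add(-234434, Mul(-1, Rational(-1, 1389))), -44408), Rational(-1, 47980)) = Mul(Add(Add(-234434, Rational(1, 1389)), -44408), Rational(-1, 47980)) = Mul(Add(Rational(-325628825, 1389), -44408), Rational(-1, 47980)) = Mul(Rational(-387311537, 1389), Rational(-1, 47980)) = Rational(387311537, 66644220)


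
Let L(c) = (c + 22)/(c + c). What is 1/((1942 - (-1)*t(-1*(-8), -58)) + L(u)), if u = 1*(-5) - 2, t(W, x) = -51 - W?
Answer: 14/26347 ≈ 0.00053137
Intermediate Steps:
u = -7 (u = -5 - 2 = -7)
L(c) = (22 + c)/(2*c) (L(c) = (22 + c)/((2*c)) = (22 + c)*(1/(2*c)) = (22 + c)/(2*c))
1/((1942 - (-1)*t(-1*(-8), -58)) + L(u)) = 1/((1942 - (-1)*(-51 - (-1)*(-8))) + (½)*(22 - 7)/(-7)) = 1/((1942 - (-1)*(-51 - 1*8)) + (½)*(-⅐)*15) = 1/((1942 - (-1)*(-51 - 8)) - 15/14) = 1/((1942 - (-1)*(-59)) - 15/14) = 1/((1942 - 1*59) - 15/14) = 1/((1942 - 59) - 15/14) = 1/(1883 - 15/14) = 1/(26347/14) = 14/26347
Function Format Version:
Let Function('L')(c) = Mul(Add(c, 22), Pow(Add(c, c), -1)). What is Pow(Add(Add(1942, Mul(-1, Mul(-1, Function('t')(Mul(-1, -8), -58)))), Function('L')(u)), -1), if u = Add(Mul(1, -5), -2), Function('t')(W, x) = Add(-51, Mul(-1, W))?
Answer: Rational(14, 26347) ≈ 0.00053137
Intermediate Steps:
u = -7 (u = Add(-5, -2) = -7)
Function('L')(c) = Mul(Rational(1, 2), Pow(c, -1), Add(22, c)) (Function('L')(c) = Mul(Add(22, c), Pow(Mul(2, c), -1)) = Mul(Add(22, c), Mul(Rational(1, 2), Pow(c, -1))) = Mul(Rational(1, 2), Pow(c, -1), Add(22, c)))
Pow(Add(Add(1942, Mul(-1, Mul(-1, Function('t')(Mul(-1, -8), -58)))), Function('L')(u)), -1) = Pow(Add(Add(1942, Mul(-1, Mul(-1, Add(-51, Mul(-1, Mul(-1, -8)))))), Mul(Rational(1, 2), Pow(-7, -1), Add(22, -7))), -1) = Pow(Add(Add(1942, Mul(-1, Mul(-1, Add(-51, Mul(-1, 8))))), Mul(Rational(1, 2), Rational(-1, 7), 15)), -1) = Pow(Add(Add(1942, Mul(-1, Mul(-1, Add(-51, -8)))), Rational(-15, 14)), -1) = Pow(Add(Add(1942, Mul(-1, Mul(-1, -59))), Rational(-15, 14)), -1) = Pow(Add(Add(1942, Mul(-1, 59)), Rational(-15, 14)), -1) = Pow(Add(Add(1942, -59), Rational(-15, 14)), -1) = Pow(Add(1883, Rational(-15, 14)), -1) = Pow(Rational(26347, 14), -1) = Rational(14, 26347)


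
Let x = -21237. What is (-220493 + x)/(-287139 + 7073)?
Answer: 120865/140033 ≈ 0.86312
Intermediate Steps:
(-220493 + x)/(-287139 + 7073) = (-220493 - 21237)/(-287139 + 7073) = -241730/(-280066) = -241730*(-1/280066) = 120865/140033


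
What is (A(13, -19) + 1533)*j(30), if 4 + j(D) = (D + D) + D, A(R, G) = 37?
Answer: 135020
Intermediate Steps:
j(D) = -4 + 3*D (j(D) = -4 + ((D + D) + D) = -4 + (2*D + D) = -4 + 3*D)
(A(13, -19) + 1533)*j(30) = (37 + 1533)*(-4 + 3*30) = 1570*(-4 + 90) = 1570*86 = 135020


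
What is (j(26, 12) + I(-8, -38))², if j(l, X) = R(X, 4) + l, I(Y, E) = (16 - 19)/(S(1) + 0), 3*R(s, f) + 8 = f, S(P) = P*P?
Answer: 4225/9 ≈ 469.44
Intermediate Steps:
S(P) = P²
R(s, f) = -8/3 + f/3
I(Y, E) = -3 (I(Y, E) = (16 - 19)/(1² + 0) = -3/(1 + 0) = -3/1 = -3*1 = -3)
j(l, X) = -4/3 + l (j(l, X) = (-8/3 + (⅓)*4) + l = (-8/3 + 4/3) + l = -4/3 + l)
(j(26, 12) + I(-8, -38))² = ((-4/3 + 26) - 3)² = (74/3 - 3)² = (65/3)² = 4225/9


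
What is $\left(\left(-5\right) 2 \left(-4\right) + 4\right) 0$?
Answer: $0$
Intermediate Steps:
$\left(\left(-5\right) 2 \left(-4\right) + 4\right) 0 = \left(\left(-10\right) \left(-4\right) + 4\right) 0 = \left(40 + 4\right) 0 = 44 \cdot 0 = 0$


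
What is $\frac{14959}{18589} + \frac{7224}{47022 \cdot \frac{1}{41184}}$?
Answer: $\frac{921862762387}{145681993} \approx 6327.9$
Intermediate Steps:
$\frac{14959}{18589} + \frac{7224}{47022 \cdot \frac{1}{41184}} = 14959 \cdot \frac{1}{18589} + \frac{7224}{47022 \cdot \frac{1}{41184}} = \frac{14959}{18589} + \frac{7224}{\frac{7837}{6864}} = \frac{14959}{18589} + 7224 \cdot \frac{6864}{7837} = \frac{14959}{18589} + \frac{49585536}{7837} = \frac{921862762387}{145681993}$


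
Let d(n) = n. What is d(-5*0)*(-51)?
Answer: 0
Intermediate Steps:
d(-5*0)*(-51) = -5*0*(-51) = 0*(-51) = 0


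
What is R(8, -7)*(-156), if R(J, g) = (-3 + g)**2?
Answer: -15600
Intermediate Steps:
R(8, -7)*(-156) = (-3 - 7)**2*(-156) = (-10)**2*(-156) = 100*(-156) = -15600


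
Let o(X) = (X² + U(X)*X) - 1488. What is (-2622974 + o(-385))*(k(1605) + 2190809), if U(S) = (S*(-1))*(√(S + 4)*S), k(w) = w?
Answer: -5428936666118 + 125113667582750*I*√381 ≈ -5.4289e+12 + 2.4421e+15*I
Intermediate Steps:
U(S) = -S²*√(4 + S) (U(S) = (-S)*(√(4 + S)*S) = (-S)*(S*√(4 + S)) = -S²*√(4 + S))
o(X) = -1488 + X² - X³*√(4 + X) (o(X) = (X² + (-X²*√(4 + X))*X) - 1488 = (X² - X³*√(4 + X)) - 1488 = -1488 + X² - X³*√(4 + X))
(-2622974 + o(-385))*(k(1605) + 2190809) = (-2622974 + (-1488 + (-385)² - 1*(-385)³*√(4 - 385)))*(1605 + 2190809) = (-2622974 + (-1488 + 148225 - 1*(-57066625)*√(-381)))*2192414 = (-2622974 + (-1488 + 148225 - 1*(-57066625)*I*√381))*2192414 = (-2622974 + (-1488 + 148225 + 57066625*I*√381))*2192414 = (-2622974 + (146737 + 57066625*I*√381))*2192414 = (-2476237 + 57066625*I*√381)*2192414 = -5428936666118 + 125113667582750*I*√381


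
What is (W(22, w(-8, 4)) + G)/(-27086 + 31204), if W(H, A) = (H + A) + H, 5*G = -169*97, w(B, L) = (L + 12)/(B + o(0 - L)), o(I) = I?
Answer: -48539/61770 ≈ -0.78580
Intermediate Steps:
w(B, L) = (12 + L)/(B - L) (w(B, L) = (L + 12)/(B + (0 - L)) = (12 + L)/(B - L))
G = -16393/5 (G = (-169*97)/5 = (⅕)*(-16393) = -16393/5 ≈ -3278.6)
W(H, A) = A + 2*H (W(H, A) = (A + H) + H = A + 2*H)
(W(22, w(-8, 4)) + G)/(-27086 + 31204) = (((12 + 4)/(-8 - 1*4) + 2*22) - 16393/5)/(-27086 + 31204) = ((16/(-8 - 4) + 44) - 16393/5)/4118 = ((16/(-12) + 44) - 16393/5)*(1/4118) = ((-1/12*16 + 44) - 16393/5)*(1/4118) = ((-4/3 + 44) - 16393/5)*(1/4118) = (128/3 - 16393/5)*(1/4118) = -48539/15*1/4118 = -48539/61770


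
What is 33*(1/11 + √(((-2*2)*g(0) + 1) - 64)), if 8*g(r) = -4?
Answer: 3 + 33*I*√61 ≈ 3.0 + 257.74*I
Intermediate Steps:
g(r) = -½ (g(r) = (⅛)*(-4) = -½)
33*(1/11 + √(((-2*2)*g(0) + 1) - 64)) = 33*(1/11 + √((-2*2*(-½) + 1) - 64)) = 33*(1/11 + √((-4*(-½) + 1) - 64)) = 33*(1/11 + √((2 + 1) - 64)) = 33*(1/11 + √(3 - 64)) = 33*(1/11 + √(-61)) = 33*(1/11 + I*√61) = 3 + 33*I*√61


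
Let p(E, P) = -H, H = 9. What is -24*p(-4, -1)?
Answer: 216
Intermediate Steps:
p(E, P) = -9 (p(E, P) = -1*9 = -9)
-24*p(-4, -1) = -24*(-9) = 216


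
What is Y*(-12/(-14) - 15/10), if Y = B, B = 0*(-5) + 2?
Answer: -9/7 ≈ -1.2857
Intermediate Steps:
B = 2 (B = 0 + 2 = 2)
Y = 2
Y*(-12/(-14) - 15/10) = 2*(-12/(-14) - 15/10) = 2*(-12*(-1/14) - 15*⅒) = 2*(6/7 - 3/2) = 2*(-9/14) = -9/7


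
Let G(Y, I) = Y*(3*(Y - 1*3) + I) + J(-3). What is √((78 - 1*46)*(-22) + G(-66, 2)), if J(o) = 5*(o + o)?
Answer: 2*√3199 ≈ 113.12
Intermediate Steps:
J(o) = 10*o (J(o) = 5*(2*o) = 10*o)
G(Y, I) = -30 + Y*(-9 + I + 3*Y) (G(Y, I) = Y*(3*(Y - 1*3) + I) + 10*(-3) = Y*(3*(Y - 3) + I) - 30 = Y*(3*(-3 + Y) + I) - 30 = Y*((-9 + 3*Y) + I) - 30 = Y*(-9 + I + 3*Y) - 30 = -30 + Y*(-9 + I + 3*Y))
√((78 - 1*46)*(-22) + G(-66, 2)) = √((78 - 1*46)*(-22) + (-30 - 9*(-66) + 3*(-66)² + 2*(-66))) = √((78 - 46)*(-22) + (-30 + 594 + 3*4356 - 132)) = √(32*(-22) + (-30 + 594 + 13068 - 132)) = √(-704 + 13500) = √12796 = 2*√3199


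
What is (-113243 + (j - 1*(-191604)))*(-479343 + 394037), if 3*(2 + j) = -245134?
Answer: 857922442/3 ≈ 2.8597e+8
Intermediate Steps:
j = -245140/3 (j = -2 + (⅓)*(-245134) = -2 - 245134/3 = -245140/3 ≈ -81713.)
(-113243 + (j - 1*(-191604)))*(-479343 + 394037) = (-113243 + (-245140/3 - 1*(-191604)))*(-479343 + 394037) = (-113243 + (-245140/3 + 191604))*(-85306) = (-113243 + 329672/3)*(-85306) = -10057/3*(-85306) = 857922442/3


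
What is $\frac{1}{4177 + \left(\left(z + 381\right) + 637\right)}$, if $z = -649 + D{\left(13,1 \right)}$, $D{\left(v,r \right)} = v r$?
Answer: $\frac{1}{4559} \approx 0.00021935$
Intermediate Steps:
$D{\left(v,r \right)} = r v$
$z = -636$ ($z = -649 + 1 \cdot 13 = -649 + 13 = -636$)
$\frac{1}{4177 + \left(\left(z + 381\right) + 637\right)} = \frac{1}{4177 + \left(\left(-636 + 381\right) + 637\right)} = \frac{1}{4177 + \left(-255 + 637\right)} = \frac{1}{4177 + 382} = \frac{1}{4559}$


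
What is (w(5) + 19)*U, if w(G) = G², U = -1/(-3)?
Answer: 44/3 ≈ 14.667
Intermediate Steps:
U = ⅓ (U = -1*(-⅓) = ⅓ ≈ 0.33333)
(w(5) + 19)*U = (5² + 19)*(⅓) = (25 + 19)*(⅓) = 44*(⅓) = 44/3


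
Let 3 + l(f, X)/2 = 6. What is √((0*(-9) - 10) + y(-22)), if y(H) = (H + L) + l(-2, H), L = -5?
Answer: I*√31 ≈ 5.5678*I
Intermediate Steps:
l(f, X) = 6 (l(f, X) = -6 + 2*6 = -6 + 12 = 6)
y(H) = 1 + H (y(H) = (H - 5) + 6 = (-5 + H) + 6 = 1 + H)
√((0*(-9) - 10) + y(-22)) = √((0*(-9) - 10) + (1 - 22)) = √((0 - 10) - 21) = √(-10 - 21) = √(-31) = I*√31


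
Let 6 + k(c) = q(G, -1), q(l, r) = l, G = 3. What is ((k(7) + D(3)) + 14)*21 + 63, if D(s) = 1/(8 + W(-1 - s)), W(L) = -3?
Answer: 1491/5 ≈ 298.20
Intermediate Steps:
k(c) = -3 (k(c) = -6 + 3 = -3)
D(s) = ⅕ (D(s) = 1/(8 - 3) = 1/5 = ⅕)
((k(7) + D(3)) + 14)*21 + 63 = ((-3 + ⅕) + 14)*21 + 63 = (-14/5 + 14)*21 + 63 = (56/5)*21 + 63 = 1176/5 + 63 = 1491/5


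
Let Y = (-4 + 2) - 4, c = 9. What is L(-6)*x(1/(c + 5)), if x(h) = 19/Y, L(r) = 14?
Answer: -133/3 ≈ -44.333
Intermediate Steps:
Y = -6 (Y = -2 - 4 = -6)
x(h) = -19/6 (x(h) = 19/(-6) = 19*(-⅙) = -19/6)
L(-6)*x(1/(c + 5)) = 14*(-19/6) = -133/3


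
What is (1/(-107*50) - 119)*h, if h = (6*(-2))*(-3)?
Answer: -11459718/2675 ≈ -4284.0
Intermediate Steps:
h = 36 (h = -12*(-3) = 36)
(1/(-107*50) - 119)*h = (1/(-107*50) - 119)*36 = (-1/107*1/50 - 119)*36 = (-1/5350 - 119)*36 = -636651/5350*36 = -11459718/2675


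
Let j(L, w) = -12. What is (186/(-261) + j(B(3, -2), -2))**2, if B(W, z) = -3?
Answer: 1223236/7569 ≈ 161.61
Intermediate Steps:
(186/(-261) + j(B(3, -2), -2))**2 = (186/(-261) - 12)**2 = (186*(-1/261) - 12)**2 = (-62/87 - 12)**2 = (-1106/87)**2 = 1223236/7569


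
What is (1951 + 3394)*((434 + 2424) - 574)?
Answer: 12207980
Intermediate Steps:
(1951 + 3394)*((434 + 2424) - 574) = 5345*(2858 - 574) = 5345*2284 = 12207980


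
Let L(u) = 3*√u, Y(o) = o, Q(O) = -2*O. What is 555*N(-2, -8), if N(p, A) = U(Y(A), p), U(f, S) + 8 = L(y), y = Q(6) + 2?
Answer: -4440 + 1665*I*√10 ≈ -4440.0 + 5265.2*I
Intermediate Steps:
y = -10 (y = -2*6 + 2 = -12 + 2 = -10)
U(f, S) = -8 + 3*I*√10 (U(f, S) = -8 + 3*√(-10) = -8 + 3*(I*√10) = -8 + 3*I*√10)
N(p, A) = -8 + 3*I*√10
555*N(-2, -8) = 555*(-8 + 3*I*√10) = -4440 + 1665*I*√10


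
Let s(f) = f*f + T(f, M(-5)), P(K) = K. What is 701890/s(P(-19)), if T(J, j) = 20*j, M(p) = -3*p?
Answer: 701890/661 ≈ 1061.9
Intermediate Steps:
s(f) = 300 + f**2 (s(f) = f*f + 20*(-3*(-5)) = f**2 + 20*15 = f**2 + 300 = 300 + f**2)
701890/s(P(-19)) = 701890/(300 + (-19)**2) = 701890/(300 + 361) = 701890/661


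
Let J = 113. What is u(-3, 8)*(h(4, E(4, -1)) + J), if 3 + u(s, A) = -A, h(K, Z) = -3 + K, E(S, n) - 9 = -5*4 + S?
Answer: -1254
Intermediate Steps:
E(S, n) = -11 + S (E(S, n) = 9 + (-5*4 + S) = 9 + (-20 + S) = -11 + S)
u(s, A) = -3 - A
u(-3, 8)*(h(4, E(4, -1)) + J) = (-3 - 1*8)*((-3 + 4) + 113) = (-3 - 8)*(1 + 113) = -11*114 = -1254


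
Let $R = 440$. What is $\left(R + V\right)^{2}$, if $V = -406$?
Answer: $1156$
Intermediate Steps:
$\left(R + V\right)^{2} = \left(440 - 406\right)^{2} = 34^{2} = 1156$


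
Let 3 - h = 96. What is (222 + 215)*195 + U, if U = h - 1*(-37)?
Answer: 85159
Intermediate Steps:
h = -93 (h = 3 - 1*96 = 3 - 96 = -93)
U = -56 (U = -93 - 1*(-37) = -93 + 37 = -56)
(222 + 215)*195 + U = (222 + 215)*195 - 56 = 437*195 - 56 = 85215 - 56 = 85159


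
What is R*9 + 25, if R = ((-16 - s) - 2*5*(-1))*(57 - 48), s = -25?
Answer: 1564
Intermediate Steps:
R = 171 (R = ((-16 - 1*(-25)) - 2*5*(-1))*(57 - 48) = ((-16 + 25) - 10*(-1))*9 = (9 + 10)*9 = 19*9 = 171)
R*9 + 25 = 171*9 + 25 = 1539 + 25 = 1564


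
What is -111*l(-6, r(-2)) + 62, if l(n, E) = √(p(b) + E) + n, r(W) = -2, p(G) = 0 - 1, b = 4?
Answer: 728 - 111*I*√3 ≈ 728.0 - 192.26*I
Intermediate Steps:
p(G) = -1
l(n, E) = n + √(-1 + E) (l(n, E) = √(-1 + E) + n = n + √(-1 + E))
-111*l(-6, r(-2)) + 62 = -111*(-6 + √(-1 - 2)) + 62 = -111*(-6 + √(-3)) + 62 = -111*(-6 + I*√3) + 62 = (666 - 111*I*√3) + 62 = 728 - 111*I*√3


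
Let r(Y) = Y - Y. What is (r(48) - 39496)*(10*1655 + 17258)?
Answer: -1335280768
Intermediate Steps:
r(Y) = 0
(r(48) - 39496)*(10*1655 + 17258) = (0 - 39496)*(10*1655 + 17258) = -39496*(16550 + 17258) = -39496*33808 = -1335280768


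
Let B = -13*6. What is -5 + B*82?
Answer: -6401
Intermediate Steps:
B = -78
-5 + B*82 = -5 - 78*82 = -5 - 6396 = -6401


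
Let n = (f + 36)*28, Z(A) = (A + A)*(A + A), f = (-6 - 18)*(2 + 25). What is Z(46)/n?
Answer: -529/1071 ≈ -0.49393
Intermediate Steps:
f = -648 (f = -24*27 = -648)
Z(A) = 4*A² (Z(A) = (2*A)*(2*A) = 4*A²)
n = -17136 (n = (-648 + 36)*28 = -612*28 = -17136)
Z(46)/n = (4*46²)/(-17136) = (4*2116)*(-1/17136) = 8464*(-1/17136) = -529/1071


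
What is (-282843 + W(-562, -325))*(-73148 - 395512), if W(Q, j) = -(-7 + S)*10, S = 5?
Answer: 132547827180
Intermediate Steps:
W(Q, j) = 20 (W(Q, j) = -(-7 + 5)*10 = -(-2)*10 = -1*(-20) = 20)
(-282843 + W(-562, -325))*(-73148 - 395512) = (-282843 + 20)*(-73148 - 395512) = -282823*(-468660) = 132547827180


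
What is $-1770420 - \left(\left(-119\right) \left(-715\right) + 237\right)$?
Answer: $-1855742$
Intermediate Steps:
$-1770420 - \left(\left(-119\right) \left(-715\right) + 237\right) = -1770420 - \left(85085 + 237\right) = -1770420 - 85322 = -1855742$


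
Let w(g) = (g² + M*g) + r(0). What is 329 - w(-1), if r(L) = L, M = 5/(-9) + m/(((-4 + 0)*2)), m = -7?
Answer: 23639/72 ≈ 328.32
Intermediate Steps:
M = 23/72 (M = 5/(-9) - 7*1/(2*(-4 + 0)) = 5*(-⅑) - 7/((-4*2)) = -5/9 - 7/(-8) = -5/9 - 7*(-⅛) = -5/9 + 7/8 = 23/72 ≈ 0.31944)
w(g) = g² + 23*g/72 (w(g) = (g² + 23*g/72) + 0 = g² + 23*g/72)
329 - w(-1) = 329 - (-1)*(23 + 72*(-1))/72 = 329 - (-1)*(23 - 72)/72 = 329 - (-1)*(-49)/72 = 329 - 1*49/72 = 329 - 49/72 = 23639/72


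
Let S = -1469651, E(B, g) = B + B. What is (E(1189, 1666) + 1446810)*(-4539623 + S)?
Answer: -8708567769512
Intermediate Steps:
E(B, g) = 2*B
(E(1189, 1666) + 1446810)*(-4539623 + S) = (2*1189 + 1446810)*(-4539623 - 1469651) = (2378 + 1446810)*(-6009274) = 1449188*(-6009274) = -8708567769512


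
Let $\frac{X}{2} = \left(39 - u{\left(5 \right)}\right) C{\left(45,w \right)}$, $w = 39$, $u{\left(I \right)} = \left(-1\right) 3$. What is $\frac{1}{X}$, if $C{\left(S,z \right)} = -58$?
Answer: $- \frac{1}{4872} \approx -0.00020525$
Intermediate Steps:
$u{\left(I \right)} = -3$
$X = -4872$ ($X = 2 \left(39 - -3\right) \left(-58\right) = 2 \left(39 + 3\right) \left(-58\right) = 2 \cdot 42 \left(-58\right) = 2 \left(-2436\right) = -4872$)
$\frac{1}{X} = \frac{1}{-4872} = - \frac{1}{4872}$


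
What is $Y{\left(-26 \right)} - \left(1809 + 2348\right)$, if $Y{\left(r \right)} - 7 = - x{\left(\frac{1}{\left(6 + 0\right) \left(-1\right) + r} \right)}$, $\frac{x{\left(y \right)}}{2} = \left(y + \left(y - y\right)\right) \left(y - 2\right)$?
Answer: $- \frac{2124865}{512} \approx -4150.1$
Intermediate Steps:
$x{\left(y \right)} = 2 y \left(-2 + y\right)$ ($x{\left(y \right)} = 2 \left(y + \left(y - y\right)\right) \left(y - 2\right) = 2 \left(y + 0\right) \left(-2 + y\right) = 2 y \left(-2 + y\right)$)
$Y{\left(r \right)} = 7 - \frac{2 \left(-2 + \frac{1}{-6 + r}\right)}{-6 + r}$ ($Y{\left(r \right)} = 7 - \frac{2 \left(-2 + \frac{1}{\left(6 + 0\right) \left(-1\right) + r}\right)}{\left(6 + 0\right) \left(-1\right) + r} = 7 - \frac{2 \left(-2 + \frac{1}{6 \left(-1\right) + r}\right)}{6 \left(-1\right) + r} = 7 - \frac{2 \left(-2 + \frac{1}{-6 + r}\right)}{-6 + r}$)
$Y{\left(-26 \right)} - \left(1809 + 2348\right) = \frac{-26 + 4 \left(-26\right) + 7 \left(-6 - 26\right)^{2}}{\left(-6 - 26\right)^{2}} - \left(1809 + 2348\right) = \frac{-26 - 104 + 7 \left(-32\right)^{2}}{1024} - 4157 = \frac{-26 - 104 + 7 \cdot 1024}{1024} - 4157 = \frac{-26 - 104 + 7168}{1024} - 4157 = \frac{1}{1024} \cdot 7038 - 4157 = \frac{3519}{512} - 4157 = - \frac{2124865}{512}$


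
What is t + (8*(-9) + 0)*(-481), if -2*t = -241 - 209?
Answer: 34857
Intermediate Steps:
t = 225 (t = -(-241 - 209)/2 = -1/2*(-450) = 225)
t + (8*(-9) + 0)*(-481) = 225 + (8*(-9) + 0)*(-481) = 225 + (-72 + 0)*(-481) = 225 - 72*(-481) = 225 + 34632 = 34857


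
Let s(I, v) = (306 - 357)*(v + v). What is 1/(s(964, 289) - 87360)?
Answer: -1/116838 ≈ -8.5589e-6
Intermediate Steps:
s(I, v) = -102*v
1/(s(964, 289) - 87360) = 1/(-102*289 - 87360) = 1/(-29478 - 87360) = 1/(-116838) = -1/116838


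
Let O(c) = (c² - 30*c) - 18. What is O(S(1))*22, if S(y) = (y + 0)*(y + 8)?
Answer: -4554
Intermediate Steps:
S(y) = y*(8 + y)
O(c) = -18 + c² - 30*c
O(S(1))*22 = (-18 + (1*(8 + 1))² - 30*(8 + 1))*22 = (-18 + (1*9)² - 30*9)*22 = (-18 + 9² - 30*9)*22 = (-18 + 81 - 270)*22 = -207*22 = -4554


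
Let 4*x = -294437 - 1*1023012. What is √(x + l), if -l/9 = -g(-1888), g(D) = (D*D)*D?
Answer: I*√242276244041/2 ≈ 2.4611e+5*I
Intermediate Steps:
g(D) = D³ (g(D) = D²*D = D³)
x = -1317449/4 (x = (-294437 - 1*1023012)/4 = (-294437 - 1023012)/4 = (¼)*(-1317449) = -1317449/4 ≈ -3.2936e+5)
l = -60568731648 (l = -(-9)*(-1888)³ = -(-9)*(-6729859072) = -9*6729859072 = -60568731648)
√(x + l) = √(-1317449/4 - 60568731648) = √(-242276244041/4) = I*√242276244041/2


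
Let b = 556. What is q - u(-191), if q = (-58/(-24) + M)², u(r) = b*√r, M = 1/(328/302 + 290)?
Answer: 407349021121/69550348176 - 556*I*√191 ≈ 5.8569 - 7684.1*I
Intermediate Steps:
M = 151/43954 (M = 1/(328*(1/302) + 290) = 1/(164/151 + 290) = 1/(43954/151) = 151/43954 ≈ 0.0034354)
u(r) = 556*√r
q = 407349021121/69550348176 (q = (-58/(-24) + 151/43954)² = (-58*(-1/24) + 151/43954)² = (29/12 + 151/43954)² = (638239/263724)² = 407349021121/69550348176 ≈ 5.8569)
q - u(-191) = 407349021121/69550348176 - 556*√(-191) = 407349021121/69550348176 - 556*I*√191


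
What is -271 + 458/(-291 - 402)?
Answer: -188261/693 ≈ -271.66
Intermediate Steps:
-271 + 458/(-291 - 402) = -271 + 458/(-693) = -271 - 1/693*458 = -271 - 458/693 = -188261/693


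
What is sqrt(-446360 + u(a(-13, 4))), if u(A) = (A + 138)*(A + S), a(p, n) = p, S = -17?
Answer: I*sqrt(450110) ≈ 670.9*I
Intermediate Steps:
u(A) = (-17 + A)*(138 + A) (u(A) = (A + 138)*(A - 17) = (138 + A)*(-17 + A) = (-17 + A)*(138 + A))
sqrt(-446360 + u(a(-13, 4))) = sqrt(-446360 + (-2346 + (-13)**2 + 121*(-13))) = sqrt(-446360 + (-2346 + 169 - 1573)) = sqrt(-446360 - 3750) = sqrt(-450110) = I*sqrt(450110)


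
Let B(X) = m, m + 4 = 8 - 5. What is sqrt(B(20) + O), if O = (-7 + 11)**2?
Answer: sqrt(15) ≈ 3.8730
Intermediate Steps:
m = -1 (m = -4 + (8 - 5) = -4 + 3 = -1)
B(X) = -1
O = 16 (O = 4**2 = 16)
sqrt(B(20) + O) = sqrt(-1 + 16) = sqrt(15)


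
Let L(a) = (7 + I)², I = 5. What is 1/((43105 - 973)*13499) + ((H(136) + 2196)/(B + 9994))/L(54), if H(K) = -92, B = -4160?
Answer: 6232445429/2488521292434 ≈ 0.0025045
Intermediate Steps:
L(a) = 144 (L(a) = (7 + 5)² = 12² = 144)
1/((43105 - 973)*13499) + ((H(136) + 2196)/(B + 9994))/L(54) = 1/((43105 - 973)*13499) + ((-92 + 2196)/(-4160 + 9994))/144 = (1/13499)/42132 + (2104/5834)*(1/144) = (1/42132)*(1/13499) + (2104*(1/5834))*(1/144) = 1/568739868 + (1052/2917)*(1/144) = 1/568739868 + 263/105012 = 6232445429/2488521292434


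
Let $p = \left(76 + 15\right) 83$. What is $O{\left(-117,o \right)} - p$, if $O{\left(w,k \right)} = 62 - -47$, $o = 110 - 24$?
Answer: $-7444$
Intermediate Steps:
$o = 86$ ($o = 110 - 24 = 86$)
$p = 7553$ ($p = 91 \cdot 83 = 7553$)
$O{\left(w,k \right)} = 109$ ($O{\left(w,k \right)} = 62 + 47 = 109$)
$O{\left(-117,o \right)} - p = 109 - 7553 = -7444$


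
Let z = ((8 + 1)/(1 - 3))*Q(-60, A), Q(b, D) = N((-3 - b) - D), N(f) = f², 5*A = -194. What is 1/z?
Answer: -50/2064969 ≈ -2.4213e-5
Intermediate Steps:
A = -194/5 (A = (⅕)*(-194) = -194/5 ≈ -38.800)
Q(b, D) = (-3 - D - b)² (Q(b, D) = ((-3 - b) - D)² = (-3 - D - b)²)
z = -2064969/50 (z = ((8 + 1)/(1 - 3))*(3 - 194/5 - 60)² = (9/(-2))*(-479/5)² = (9*(-½))*(229441/25) = -9/2*229441/25 = -2064969/50 ≈ -41299.)
1/z = 1/(-2064969/50) = -50/2064969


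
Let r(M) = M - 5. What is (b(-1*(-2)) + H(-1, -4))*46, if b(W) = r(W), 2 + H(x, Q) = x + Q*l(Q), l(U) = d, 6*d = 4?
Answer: -1196/3 ≈ -398.67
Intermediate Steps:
d = 2/3 (d = (1/6)*4 = 2/3 ≈ 0.66667)
l(U) = 2/3
H(x, Q) = -2 + x + 2*Q/3 (H(x, Q) = -2 + (x + Q*(2/3)) = -2 + (x + 2*Q/3) = -2 + x + 2*Q/3)
r(M) = -5 + M
b(W) = -5 + W
(b(-1*(-2)) + H(-1, -4))*46 = ((-5 - 1*(-2)) + (-2 - 1 + (2/3)*(-4)))*46 = ((-5 + 2) + (-2 - 1 - 8/3))*46 = (-3 - 17/3)*46 = -26/3*46 = -1196/3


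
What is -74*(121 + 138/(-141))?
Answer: -417434/47 ≈ -8881.6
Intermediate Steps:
-74*(121 + 138/(-141)) = -74*(121 + 138*(-1/141)) = -74*(121 - 46/47) = -74*5641/47 = -417434/47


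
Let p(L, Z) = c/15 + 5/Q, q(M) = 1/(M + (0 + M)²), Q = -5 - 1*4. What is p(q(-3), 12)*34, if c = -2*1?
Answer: -1054/45 ≈ -23.422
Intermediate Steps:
Q = -9 (Q = -5 - 4 = -9)
c = -2
q(M) = 1/(M + M²)
p(L, Z) = -31/45 (p(L, Z) = -2/15 + 5/(-9) = -2*1/15 + 5*(-⅑) = -2/15 - 5/9 = -31/45)
p(q(-3), 12)*34 = -31/45*34 = -1054/45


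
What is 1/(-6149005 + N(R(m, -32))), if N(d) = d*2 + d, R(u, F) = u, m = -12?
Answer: -1/6149041 ≈ -1.6263e-7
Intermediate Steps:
N(d) = 3*d (N(d) = 2*d + d = 3*d)
1/(-6149005 + N(R(m, -32))) = 1/(-6149005 + 3*(-12)) = 1/(-6149005 - 36) = 1/(-6149041) = -1/6149041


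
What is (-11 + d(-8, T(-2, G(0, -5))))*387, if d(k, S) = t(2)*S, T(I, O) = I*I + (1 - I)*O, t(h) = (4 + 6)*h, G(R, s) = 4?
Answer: 119583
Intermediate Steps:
t(h) = 10*h
T(I, O) = I**2 + O*(1 - I)
d(k, S) = 20*S (d(k, S) = (10*2)*S = 20*S)
(-11 + d(-8, T(-2, G(0, -5))))*387 = (-11 + 20*(4 + (-2)**2 - 1*(-2)*4))*387 = (-11 + 20*(4 + 4 + 8))*387 = (-11 + 20*16)*387 = (-11 + 320)*387 = 309*387 = 119583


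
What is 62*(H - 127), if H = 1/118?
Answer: -464535/59 ≈ -7873.5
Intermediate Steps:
H = 1/118 ≈ 0.0084746
62*(H - 127) = 62*(1/118 - 127) = 62*(-14985/118) = -464535/59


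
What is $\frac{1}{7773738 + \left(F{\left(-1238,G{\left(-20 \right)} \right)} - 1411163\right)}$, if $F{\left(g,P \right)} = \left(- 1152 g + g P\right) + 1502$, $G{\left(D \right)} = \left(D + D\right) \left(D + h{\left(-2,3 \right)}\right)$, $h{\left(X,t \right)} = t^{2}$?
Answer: $\frac{1}{7245533} \approx 1.3802 \cdot 10^{-7}$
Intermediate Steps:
$G{\left(D \right)} = 2 D \left(9 + D\right)$ ($G{\left(D \right)} = \left(D + D\right) \left(D + 3^{2}\right) = 2 D \left(D + 9\right) = 2 D \left(9 + D\right)$)
$F{\left(g,P \right)} = 1502 - 1152 g + P g$ ($F{\left(g,P \right)} = \left(- 1152 g + P g\right) + 1502 = 1502 - 1152 g + P g$)
$\frac{1}{7773738 + \left(F{\left(-1238,G{\left(-20 \right)} \right)} - 1411163\right)} = \frac{1}{7773738 + \left(\left(1502 - -1426176 + 2 \left(-20\right) \left(9 - 20\right) \left(-1238\right)\right) - 1411163\right)} = \frac{1}{7773738 - \left(-16515 - 2 \left(-20\right) \left(-11\right) \left(-1238\right)\right)} = \frac{1}{7773738 + \left(\left(1502 + 1426176 + 440 \left(-1238\right)\right) - 1411163\right)} = \frac{1}{7773738 + \left(\left(1502 + 1426176 - 544720\right) - 1411163\right)} = \frac{1}{7773738 + \left(882958 - 1411163\right)} = \frac{1}{7773738 - 528205} = \frac{1}{7245533}$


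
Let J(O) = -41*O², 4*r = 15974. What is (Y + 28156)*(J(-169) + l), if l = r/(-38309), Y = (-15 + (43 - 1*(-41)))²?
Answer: -2953305425668785/76618 ≈ -3.8546e+10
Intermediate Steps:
r = 7987/2 (r = (¼)*15974 = 7987/2 ≈ 3993.5)
Y = 4761 (Y = (-15 + (43 + 41))² = (-15 + 84)² = 69² = 4761)
l = -7987/76618 (l = (7987/2)/(-38309) = (7987/2)*(-1/38309) = -7987/76618 ≈ -0.10424)
(Y + 28156)*(J(-169) + l) = (4761 + 28156)*(-41*(-169)² - 7987/76618) = 32917*(-41*28561 - 7987/76618) = 32917*(-1171001 - 7987/76618) = 32917*(-89719762605/76618) = -2953305425668785/76618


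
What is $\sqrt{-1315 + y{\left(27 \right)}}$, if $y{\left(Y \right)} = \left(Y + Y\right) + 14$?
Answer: $i \sqrt{1247} \approx 35.313 i$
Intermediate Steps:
$y{\left(Y \right)} = 14 + 2 Y$ ($y{\left(Y \right)} = 2 Y + 14 = 14 + 2 Y$)
$\sqrt{-1315 + y{\left(27 \right)}} = \sqrt{-1315 + \left(14 + 2 \cdot 27\right)} = \sqrt{-1315 + \left(14 + 54\right)} = \sqrt{-1315 + 68} = \sqrt{-1247} = i \sqrt{1247}$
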